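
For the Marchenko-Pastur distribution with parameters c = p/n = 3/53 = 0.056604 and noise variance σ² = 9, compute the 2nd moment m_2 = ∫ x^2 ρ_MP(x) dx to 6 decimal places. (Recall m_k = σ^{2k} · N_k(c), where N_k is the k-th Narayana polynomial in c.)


E[X²] = σ⁴ (1 + c) (second MP moment). With σ² = 9 (so σ⁴ = 81) and c = 3/53 = 0.056604: E[X²] = 81 · (1 + 0.056604) = 81 · 1.056604.

So E[X^2] = 85.584906.


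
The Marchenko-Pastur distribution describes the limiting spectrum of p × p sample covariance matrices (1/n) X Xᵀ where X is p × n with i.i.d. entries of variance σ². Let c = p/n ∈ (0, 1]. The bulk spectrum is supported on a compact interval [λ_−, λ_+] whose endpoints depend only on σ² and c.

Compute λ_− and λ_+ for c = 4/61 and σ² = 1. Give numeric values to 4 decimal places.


c = 4/61 = 0.065574; √c = 0.256074.
λ_− = σ² (1 − √c)² = 1 · (1 − 0.256074)² = 1 · (0.743926)² = 0.553426.
λ_+ = σ² (1 + √c)² = 1 · (1 + 0.256074)² = 1 · (1.256074)² = 1.577721.

Rounded to 4 decimal places: λ_− ≈ 0.5534, λ_+ ≈ 1.5777.


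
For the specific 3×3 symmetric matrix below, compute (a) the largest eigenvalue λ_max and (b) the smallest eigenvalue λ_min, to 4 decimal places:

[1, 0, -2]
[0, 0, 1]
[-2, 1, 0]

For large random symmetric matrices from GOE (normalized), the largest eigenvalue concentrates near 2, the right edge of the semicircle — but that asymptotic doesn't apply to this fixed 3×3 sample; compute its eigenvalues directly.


Since M is real symmetric, all three eigenvalues are real; they are the roots of det(λI − M) = λ³ − (tr M) λ² + s λ − det M, where s is the sum of the principal 2×2 minors.
tr M = 1 + 0 + 0 = 1.
s = (1·0 − 0²) + (1·0 − (-2)²) + (0·0 − 1²) = 0 + (-4) + (-1) = -5.
det M (expand along row 1) = 1·(-1) − 0·2 + (-2)·0 = -1.
Characteristic polynomial: λ³ − λ² − 5λ + 1 = 0.
Substitute λ = y + (tr M)/3 = y + 0.333333 to remove the quadratic term: y³ + p·y + q = 0 with p = s − (tr M)²/3 = -5.333333 and q = −2(tr M)³/27 + (tr M)·s/3 − det M = -0.740741.
Three real roots ⇒ use the trigonometric (Viète) form: r = 2√(−p/3) = 2.666667, φ = arccos(3q/(p·r)) = arccos(0.156250) = 1.413903 rad.
y_k = r·cos(φ/3 − 2πk/3) for k = 0, 1, 2 gives y = 2.375942, -0.139397, -2.236545.
λ_k = y_k + 0.333333 gives λ = 2.7093, 0.1939, -1.9032 (check: the sum is 1.0000 = tr M).

Hence λ_max = 2.7093 and λ_min = -1.9032.


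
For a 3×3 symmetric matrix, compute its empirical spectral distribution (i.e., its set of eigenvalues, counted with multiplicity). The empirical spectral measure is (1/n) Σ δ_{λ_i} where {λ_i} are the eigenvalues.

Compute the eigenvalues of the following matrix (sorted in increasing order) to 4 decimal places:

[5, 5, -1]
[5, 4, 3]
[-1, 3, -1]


Since M is real symmetric, all three eigenvalues are real; they are the roots of det(λI − M) = λ³ − (tr M) λ² + s λ − det M, where s is the sum of the principal 2×2 minors.
tr M = 5 + 4 + (-1) = 8.
s = (5·4 − 5²) + (5·(-1) − (-1)²) + (4·(-1) − 3²) = -5 + (-6) + (-13) = -24.
det M (expand along row 1) = 5·(-13) − 5·(-2) + (-1)·19 = -74.
Characteristic polynomial: λ³ − 8λ² − 24λ + 74 = 0.
Substitute λ = y + (tr M)/3 = y + 2.666667 to remove the quadratic term: y³ + p·y + q = 0 with p = s − (tr M)²/3 = -45.333333 and q = −2(tr M)³/27 + (tr M)·s/3 − det M = -27.925926.
Three real roots ⇒ use the trigonometric (Viète) form: r = 2√(−p/3) = 7.774603, φ = arccos(3q/(p·r)) = arccos(0.237702) = 1.330797 rad.
y_k = r·cos(φ/3 − 2πk/3) for k = 0, 1, 2 gives y = 7.022121, -0.621304, -6.400818.
λ_k = y_k + 2.666667 gives λ = 9.6888, 2.0454, -3.7342 (check: the sum is 8.0000 = tr M).

Eigenvalues sorted in increasing order: [-3.7342, 2.0454, 9.6888].


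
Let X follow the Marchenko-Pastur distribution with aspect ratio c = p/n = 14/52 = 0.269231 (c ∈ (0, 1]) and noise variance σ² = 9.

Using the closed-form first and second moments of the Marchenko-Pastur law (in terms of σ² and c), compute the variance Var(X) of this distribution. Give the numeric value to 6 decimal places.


Recall the MP moments m_1 = E[X] = σ² and m_2 = E[X²] = σ⁴ (1 + c).
m_1 = E[X] = σ² = 9, so m_1² = 81.
m_2 = E[X²] = σ⁴ (1 + c) = 81 · (1 + 0.269231) = 81 · 1.269231 = 102.807692.
(Note m_2 − m_1² simplifies to c · σ⁴ = 0.269231 · 81.)

Var(X) = m_2 − m_1² = 102.807692 − 81 = 21.807692.


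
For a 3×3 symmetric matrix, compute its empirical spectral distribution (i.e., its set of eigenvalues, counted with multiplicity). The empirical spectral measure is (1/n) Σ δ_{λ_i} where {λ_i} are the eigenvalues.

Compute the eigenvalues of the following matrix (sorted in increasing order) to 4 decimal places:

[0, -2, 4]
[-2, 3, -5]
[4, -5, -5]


Since M is real symmetric, all three eigenvalues are real; they are the roots of det(λI − M) = λ³ − (tr M) λ² + s λ − det M, where s is the sum of the principal 2×2 minors.
tr M = 0 + 3 + (-5) = -2.
s = (0·3 − (-2)²) + (0·(-5) − 4²) + (3·(-5) − (-5)²) = -4 + (-16) + (-40) = -60.
det M (expand along row 1) = 0·(-40) − (-2)·30 + 4·(-2) = 52.
Characteristic polynomial: λ³ + 2λ² − 60λ − 52 = 0.
Substitute λ = y + (tr M)/3 = y − 0.666667 to remove the quadratic term: y³ + p·y + q = 0 with p = s − (tr M)²/3 = -61.333333 and q = −2(tr M)³/27 + (tr M)·s/3 − det M = -11.407407.
Three real roots ⇒ use the trigonometric (Viète) form: r = 2√(−p/3) = 9.043107, φ = arccos(3q/(p·r)) = arccos(0.061701) = 1.509056 rad.
y_k = r·cos(φ/3 − 2πk/3) for k = 0, 1, 2 gives y = 7.922949, -0.186095, -7.736854.
λ_k = y_k − 0.666667 gives λ = 7.2563, -0.8528, -8.4035 (check: the sum is -2.0000 = tr M).

Eigenvalues sorted in increasing order: [-8.4035, -0.8528, 7.2563].


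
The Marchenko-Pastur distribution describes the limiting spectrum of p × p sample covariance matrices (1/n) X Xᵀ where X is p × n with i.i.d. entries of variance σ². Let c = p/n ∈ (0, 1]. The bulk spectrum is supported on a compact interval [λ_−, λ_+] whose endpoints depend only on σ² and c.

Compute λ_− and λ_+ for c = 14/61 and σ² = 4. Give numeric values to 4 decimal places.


c = 14/61 = 0.229508; √c = 0.479070.
λ_− = σ² (1 − √c)² = 4 · (1 − 0.479070)² = 4 · (0.520930)² = 1.085472.
λ_+ = σ² (1 + √c)² = 4 · (1 + 0.479070)² = 4 · (1.479070)² = 8.750594.

Rounded to 4 decimal places: λ_− ≈ 1.0855, λ_+ ≈ 8.7506.


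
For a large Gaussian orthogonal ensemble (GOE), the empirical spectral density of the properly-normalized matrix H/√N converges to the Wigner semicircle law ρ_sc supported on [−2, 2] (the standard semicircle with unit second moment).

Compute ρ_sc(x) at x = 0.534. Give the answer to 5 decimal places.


ρ_sc(x) = (1/(2π)) √(4 − x²). With x = 0.534:
  4 − x² = 4 − (0.534)² = 4 − 0.285156 = 3.714844.
  √(4 − x²) = 1.927393.
  1/(2π) = 0.159155.
  ρ_sc(0.534) = 0.159155 · 1.927393 = 0.306754.

Rounded to 5 decimal places: ρ_sc(0.534) ≈ 0.30675.


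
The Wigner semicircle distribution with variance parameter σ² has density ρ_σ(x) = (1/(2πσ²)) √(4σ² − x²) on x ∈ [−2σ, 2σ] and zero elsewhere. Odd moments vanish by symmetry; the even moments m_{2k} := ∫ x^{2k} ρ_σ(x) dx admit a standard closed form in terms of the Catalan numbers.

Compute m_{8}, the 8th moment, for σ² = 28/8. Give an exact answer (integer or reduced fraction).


By the scaled semicircle moment identity, m_{2k} = σ^{2k} · C_k with k = 4.
C_4 = (1/(k+1)) · C(2k, k) = (1/5) · C(8, 4) = (1/5) · 70 = 14.
σ^{2k} = (σ²)^k = (28/8)^4 = 2401/16.

Therefore m_{8} = σ^{8} · C_4 = (2401/16) · 14 = 16807/8.


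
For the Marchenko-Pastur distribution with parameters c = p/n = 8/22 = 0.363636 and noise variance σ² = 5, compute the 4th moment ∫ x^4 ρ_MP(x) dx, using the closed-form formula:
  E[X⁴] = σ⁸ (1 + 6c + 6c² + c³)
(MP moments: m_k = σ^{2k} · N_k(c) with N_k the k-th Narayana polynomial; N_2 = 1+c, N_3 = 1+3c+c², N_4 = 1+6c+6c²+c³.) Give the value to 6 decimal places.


E[X⁴] = σ⁸ (1 + 6c + 6c² + c³) (fourth MP moment). With σ² = 5 (so σ⁸ = 625) and c = 8/22 = 0.363636: E[X⁴] = 625 · (1 + 6·0.363636 + 6·(0.363636)² + (0.363636)³) = 625 · 4.023291.

So E[X^4] = 2514.556724.


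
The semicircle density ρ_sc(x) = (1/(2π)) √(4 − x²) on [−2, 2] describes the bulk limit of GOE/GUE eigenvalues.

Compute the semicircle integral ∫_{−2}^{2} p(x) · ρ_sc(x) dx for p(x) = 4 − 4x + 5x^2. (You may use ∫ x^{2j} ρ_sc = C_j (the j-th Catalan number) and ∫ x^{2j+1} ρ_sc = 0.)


Write p(x) = Σ a_i x^i, split into monomials and integrate each against ρ_sc separately.
Using ∫ x^{2j} ρ_sc = C_j = (1/(j+1)) C(2j, j) (Catalan numbers) and ∫ x^{2j+1} ρ_sc = 0 (odd monomials vanish by symmetry):
  i = 0 (even): a_0 · C_{0} = 4 · 1 = 4
  i = 1 (odd): ∫ x^1 ρ_sc = 0 (vanishes)
  i = 2 (even): a_2 · C_{1} = 5 · 1 = 5

Summing the contributions: ∫_{−2}^{2} p(x) ρ_sc(x) dx = 4 + 5 = 9.


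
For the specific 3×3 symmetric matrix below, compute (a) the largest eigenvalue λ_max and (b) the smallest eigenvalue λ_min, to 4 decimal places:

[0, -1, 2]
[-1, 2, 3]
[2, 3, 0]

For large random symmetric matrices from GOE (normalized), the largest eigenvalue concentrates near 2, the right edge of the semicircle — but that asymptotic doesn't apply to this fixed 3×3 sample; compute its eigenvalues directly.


Since M is real symmetric, all three eigenvalues are real; they are the roots of det(λI − M) = λ³ − (tr M) λ² + s λ − det M, where s is the sum of the principal 2×2 minors.
tr M = 0 + 2 + 0 = 2.
s = (0·2 − (-1)²) + (0·0 − 2²) + (2·0 − 3²) = -1 + (-4) + (-9) = -14.
det M (expand along row 1) = 0·(-9) − (-1)·(-6) + 2·(-7) = -20.
Characteristic polynomial: λ³ − 2λ² − 14λ + 20 = 0.
Substitute λ = y + (tr M)/3 = y + 0.666667 to remove the quadratic term: y³ + p·y + q = 0 with p = s − (tr M)²/3 = -15.333333 and q = −2(tr M)³/27 + (tr M)·s/3 − det M = 10.074074.
Three real roots ⇒ use the trigonometric (Viète) form: r = 2√(−p/3) = 4.521553, φ = arccos(3q/(p·r)) = arccos(-0.435915) = 2.021851 rad.
y_k = r·cos(φ/3 − 2πk/3) for k = 0, 1, 2 gives y = 3.532972, 0.677265, -4.210236.
λ_k = y_k + 0.666667 gives λ = 4.1996, 1.3439, -3.5436 (check: the sum is 2.0000 = tr M).

Hence λ_max = 4.1996 and λ_min = -3.5436.


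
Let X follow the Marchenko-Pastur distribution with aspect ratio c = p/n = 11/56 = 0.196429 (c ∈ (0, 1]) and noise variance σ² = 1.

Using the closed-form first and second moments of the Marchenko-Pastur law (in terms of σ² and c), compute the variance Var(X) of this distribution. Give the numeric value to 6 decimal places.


Recall the MP moments m_1 = E[X] = σ² and m_2 = E[X²] = σ⁴ (1 + c).
m_1 = E[X] = σ² = 1, so m_1² = 1.
m_2 = E[X²] = σ⁴ (1 + c) = 1 · (1 + 0.196429) = 1 · 1.196429 = 1.196429.
(Note m_2 − m_1² simplifies to c · σ⁴ = 0.196429 · 1.)

Var(X) = m_2 − m_1² = 1.196429 − 1 = 0.196429.


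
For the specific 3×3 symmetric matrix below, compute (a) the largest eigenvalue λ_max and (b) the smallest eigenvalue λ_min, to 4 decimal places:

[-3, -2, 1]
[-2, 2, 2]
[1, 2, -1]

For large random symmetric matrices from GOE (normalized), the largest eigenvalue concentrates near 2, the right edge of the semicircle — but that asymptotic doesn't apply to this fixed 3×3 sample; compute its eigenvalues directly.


Since M is real symmetric, all three eigenvalues are real; they are the roots of det(λI − M) = λ³ − (tr M) λ² + s λ − det M, where s is the sum of the principal 2×2 minors.
tr M = -3 + 2 + (-1) = -2.
s = ((-3)·2 − (-2)²) + ((-3)·(-1) − 1²) + (2·(-1) − 2²) = -10 + 2 + (-6) = -14.
det M (expand along row 1) = (-3)·(-6) − (-2)·0 + 1·(-6) = 12.
Characteristic polynomial: λ³ + 2λ² − 14λ − 12 = 0.
Substitute λ = y + (tr M)/3 = y − 0.666667 to remove the quadratic term: y³ + p·y + q = 0 with p = s − (tr M)²/3 = -15.333333 and q = −2(tr M)³/27 + (tr M)·s/3 − det M = -2.074074.
Three real roots ⇒ use the trigonometric (Viète) form: r = 2√(−p/3) = 4.521553, φ = arccos(3q/(p·r)) = arccos(0.089747) = 1.480928 rad.
y_k = r·cos(φ/3 − 2πk/3) for k = 0, 1, 2 gives y = 3.981737, -0.135428, -3.846309.
λ_k = y_k − 0.666667 gives λ = 3.3151, -0.8021, -4.5130 (check: the sum is -2.0000 = tr M).

Hence λ_max = 3.3151 and λ_min = -4.5130.


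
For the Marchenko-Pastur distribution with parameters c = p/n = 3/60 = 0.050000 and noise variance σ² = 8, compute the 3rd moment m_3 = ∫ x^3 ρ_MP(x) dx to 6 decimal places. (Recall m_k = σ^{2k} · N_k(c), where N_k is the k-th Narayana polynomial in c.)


E[X³] = σ⁶ (1 + 3c + c²) (third MP moment). With σ² = 8 (so σ⁶ = 512) and c = 3/60 = 0.050000: E[X³] = 512 · (1 + 3·0.050000 + (0.050000)²) = 512 · 1.152500.

So E[X^3] = 590.080000.


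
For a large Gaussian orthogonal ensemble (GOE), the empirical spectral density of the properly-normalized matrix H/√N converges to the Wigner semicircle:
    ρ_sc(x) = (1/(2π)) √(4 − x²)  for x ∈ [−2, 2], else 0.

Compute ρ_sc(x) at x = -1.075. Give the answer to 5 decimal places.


ρ_sc(x) = (1/(2π)) √(4 − x²). With x = -1.075:
  4 − x² = 4 − (-1.075)² = 4 − 1.155625 = 2.844375.
  √(4 − x²) = 1.686527.
  1/(2π) = 0.159155.
  ρ_sc(-1.075) = 0.159155 · 1.686527 = 0.268419.

Rounded to 5 decimal places: ρ_sc(-1.075) ≈ 0.26842.


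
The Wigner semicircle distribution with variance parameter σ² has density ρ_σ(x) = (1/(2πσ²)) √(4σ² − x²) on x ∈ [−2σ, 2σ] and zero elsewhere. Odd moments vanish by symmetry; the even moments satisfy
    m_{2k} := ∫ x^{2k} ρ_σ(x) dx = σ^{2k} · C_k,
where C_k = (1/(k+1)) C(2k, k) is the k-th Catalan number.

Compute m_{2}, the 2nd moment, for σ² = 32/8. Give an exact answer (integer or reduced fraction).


By the scaled semicircle moment identity, m_{2k} = σ^{2k} · C_k with k = 1.
C_1 = (1/(k+1)) · C(2k, k) = (1/2) · C(2, 1) = (1/2) · 2 = 1.
σ^{2k} = (σ²)^k = (32/8)^1 = 4.

Therefore m_{2} = σ^{2} · C_1 = 4 · 1 = 4.


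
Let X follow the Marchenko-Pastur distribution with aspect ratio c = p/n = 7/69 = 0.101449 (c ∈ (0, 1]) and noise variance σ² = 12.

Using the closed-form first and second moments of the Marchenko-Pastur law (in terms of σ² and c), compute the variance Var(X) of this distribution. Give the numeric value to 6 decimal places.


Recall the MP moments m_1 = E[X] = σ² and m_2 = E[X²] = σ⁴ (1 + c).
m_1 = E[X] = σ² = 12, so m_1² = 144.
m_2 = E[X²] = σ⁴ (1 + c) = 144 · (1 + 0.101449) = 144 · 1.101449 = 158.608696.
(Note m_2 − m_1² simplifies to c · σ⁴ = 0.101449 · 144.)

Var(X) = m_2 − m_1² = 158.608696 − 144 = 14.608696.


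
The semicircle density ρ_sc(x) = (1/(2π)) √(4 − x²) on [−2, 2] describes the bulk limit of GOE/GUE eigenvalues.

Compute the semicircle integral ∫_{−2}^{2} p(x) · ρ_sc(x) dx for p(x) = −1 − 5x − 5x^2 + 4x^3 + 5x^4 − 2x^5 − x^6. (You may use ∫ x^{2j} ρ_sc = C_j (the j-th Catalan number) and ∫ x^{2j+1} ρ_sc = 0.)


Write p(x) = Σ a_i x^i, split into monomials and integrate each against ρ_sc separately.
Using ∫ x^{2j} ρ_sc = C_j = (1/(j+1)) C(2j, j) (Catalan numbers) and ∫ x^{2j+1} ρ_sc = 0 (odd monomials vanish by symmetry):
  i = 0 (even): a_0 · C_{0} = -1 · 1 = -1
  i = 1 (odd): ∫ x^1 ρ_sc = 0 (vanishes)
  i = 2 (even): a_2 · C_{1} = -5 · 1 = -5
  i = 3 (odd): ∫ x^3 ρ_sc = 0 (vanishes)
  i = 4 (even): a_4 · C_{2} = 5 · 2 = 10
  i = 5 (odd): ∫ x^5 ρ_sc = 0 (vanishes)
  i = 6 (even): a_6 · C_{3} = -1 · 5 = -5

Summing the contributions: ∫_{−2}^{2} p(x) ρ_sc(x) dx = (-1) + (-5) + 10 + (-5) = -1.


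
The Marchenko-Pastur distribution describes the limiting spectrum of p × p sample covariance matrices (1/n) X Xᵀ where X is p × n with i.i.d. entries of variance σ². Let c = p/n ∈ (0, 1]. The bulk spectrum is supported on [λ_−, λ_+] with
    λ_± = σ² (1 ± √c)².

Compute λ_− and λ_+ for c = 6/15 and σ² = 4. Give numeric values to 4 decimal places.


c = 6/15 = 0.400000; √c = 0.632456.
λ_− = σ² (1 − √c)² = 4 · (1 − 0.632456)² = 4 · (0.367544)² = 0.540356.
λ_+ = σ² (1 + √c)² = 4 · (1 + 0.632456)² = 4 · (1.632456)² = 10.659644.

Rounded to 4 decimal places: λ_− ≈ 0.5404, λ_+ ≈ 10.6596.


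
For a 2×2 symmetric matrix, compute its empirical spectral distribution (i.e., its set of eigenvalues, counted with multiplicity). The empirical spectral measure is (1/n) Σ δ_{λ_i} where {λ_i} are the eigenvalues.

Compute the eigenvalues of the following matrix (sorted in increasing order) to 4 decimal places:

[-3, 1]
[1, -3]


Since M is real symmetric, both eigenvalues are real; they are the roots of det(λI − M) = λ² − (tr M) λ + det M.
tr M = -3 + (-3) = -6.
det M = (-3)·(-3) − 1² = 9 − 1 = 8.
Characteristic polynomial: λ² + 6λ + 8 = 0.
Discriminant Δ = (tr M)² − 4·det M = 36 − 32 = 4; √Δ = 2.000000.
λ = (tr M ± √Δ)/2 = (-6 ± 2.000000)/2, giving (tr M − √Δ)/2 = -4.0000 and (tr M + √Δ)/2 = -2.0000.

Eigenvalues sorted in increasing order: [-4.0000, -2.0000].


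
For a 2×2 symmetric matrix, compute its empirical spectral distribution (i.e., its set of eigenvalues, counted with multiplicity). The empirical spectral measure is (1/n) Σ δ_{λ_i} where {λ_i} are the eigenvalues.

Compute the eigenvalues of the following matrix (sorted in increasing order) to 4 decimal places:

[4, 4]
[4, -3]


Since M is real symmetric, both eigenvalues are real; they are the roots of det(λI − M) = λ² − (tr M) λ + det M.
tr M = 4 + (-3) = 1.
det M = 4·(-3) − 4² = -12 − 16 = -28.
Characteristic polynomial: λ² − λ − 28 = 0.
Discriminant Δ = (tr M)² − 4·det M = 1 − (-112) = 113; √Δ = 10.630146.
λ = (tr M ± √Δ)/2 = (1 ± 10.630146)/2, giving (tr M − √Δ)/2 = -4.8151 and (tr M + √Δ)/2 = 5.8151.

Eigenvalues sorted in increasing order: [-4.8151, 5.8151].


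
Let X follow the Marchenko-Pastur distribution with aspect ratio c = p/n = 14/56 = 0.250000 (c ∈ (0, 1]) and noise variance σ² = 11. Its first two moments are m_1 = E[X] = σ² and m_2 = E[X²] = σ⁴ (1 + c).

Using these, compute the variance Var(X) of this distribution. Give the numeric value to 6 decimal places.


m_1 = E[X] = σ² = 11, so m_1² = 121.
m_2 = E[X²] = σ⁴ (1 + c) = 121 · (1 + 0.250000) = 121 · 1.250000 = 151.250000.
(Note m_2 − m_1² simplifies to c · σ⁴ = 0.250000 · 121.)

Var(X) = m_2 − m_1² = 151.250000 − 121 = 30.250000.


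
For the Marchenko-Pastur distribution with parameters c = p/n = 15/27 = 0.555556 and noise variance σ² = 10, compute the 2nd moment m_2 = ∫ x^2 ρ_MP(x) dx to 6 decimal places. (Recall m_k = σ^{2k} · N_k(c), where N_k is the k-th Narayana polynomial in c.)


E[X²] = σ⁴ (1 + c) (second MP moment). With σ² = 10 (so σ⁴ = 100) and c = 15/27 = 0.555556: E[X²] = 100 · (1 + 0.555556) = 100 · 1.555556.

So E[X^2] = 155.555556.


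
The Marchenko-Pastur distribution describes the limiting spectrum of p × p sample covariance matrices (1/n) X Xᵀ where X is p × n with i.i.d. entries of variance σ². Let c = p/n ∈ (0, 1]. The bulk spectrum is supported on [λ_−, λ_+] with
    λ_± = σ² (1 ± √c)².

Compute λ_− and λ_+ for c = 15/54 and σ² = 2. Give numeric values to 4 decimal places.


c = 15/54 = 0.277778; √c = 0.527046.
λ_− = σ² (1 − √c)² = 2 · (1 − 0.527046)² = 2 · (0.472954)² = 0.447370.
λ_+ = σ² (1 + √c)² = 2 · (1 + 0.527046)² = 2 · (1.527046)² = 4.663741.

Rounded to 4 decimal places: λ_− ≈ 0.4474, λ_+ ≈ 4.6637.


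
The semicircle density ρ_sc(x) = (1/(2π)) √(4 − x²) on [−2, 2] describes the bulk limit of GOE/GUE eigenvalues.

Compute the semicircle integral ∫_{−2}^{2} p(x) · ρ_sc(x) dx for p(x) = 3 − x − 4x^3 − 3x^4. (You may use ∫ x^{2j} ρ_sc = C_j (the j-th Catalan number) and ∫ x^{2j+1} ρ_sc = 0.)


Write p(x) = Σ a_i x^i, split into monomials and integrate each against ρ_sc separately.
Using ∫ x^{2j} ρ_sc = C_j = (1/(j+1)) C(2j, j) (Catalan numbers) and ∫ x^{2j+1} ρ_sc = 0 (odd monomials vanish by symmetry):
  i = 0 (even): a_0 · C_{0} = 3 · 1 = 3
  i = 1 (odd): ∫ x^1 ρ_sc = 0 (vanishes)
  i = 3 (odd): ∫ x^3 ρ_sc = 0 (vanishes)
  i = 4 (even): a_4 · C_{2} = -3 · 2 = -6

Summing the contributions: ∫_{−2}^{2} p(x) ρ_sc(x) dx = 3 + (-6) = -3.


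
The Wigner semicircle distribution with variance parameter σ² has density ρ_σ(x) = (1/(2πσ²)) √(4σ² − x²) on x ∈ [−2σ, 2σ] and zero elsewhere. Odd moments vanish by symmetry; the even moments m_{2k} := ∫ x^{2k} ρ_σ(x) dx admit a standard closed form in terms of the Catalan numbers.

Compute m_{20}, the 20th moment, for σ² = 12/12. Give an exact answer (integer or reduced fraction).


By the scaled semicircle moment identity, m_{2k} = σ^{2k} · C_k with k = 10.
C_10 = (1/(k+1)) · C(2k, k) = (1/11) · C(20, 10) = (1/11) · 184756 = 16796.
σ^{2k} = (σ²)^k = (12/12)^10 = 1.

Therefore m_{20} = σ^{20} · C_10 = 1 · 16796 = 16796.


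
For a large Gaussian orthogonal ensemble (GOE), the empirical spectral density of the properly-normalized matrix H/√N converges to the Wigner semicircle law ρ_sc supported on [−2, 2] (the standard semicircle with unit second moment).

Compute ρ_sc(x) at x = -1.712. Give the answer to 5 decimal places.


ρ_sc(x) = (1/(2π)) √(4 − x²). With x = -1.712:
  4 − x² = 4 − (-1.712)² = 4 − 2.930944 = 1.069056.
  √(4 − x²) = 1.033952.
  1/(2π) = 0.159155.
  ρ_sc(-1.712) = 0.159155 · 1.033952 = 0.164559.

Rounded to 5 decimal places: ρ_sc(-1.712) ≈ 0.16456.


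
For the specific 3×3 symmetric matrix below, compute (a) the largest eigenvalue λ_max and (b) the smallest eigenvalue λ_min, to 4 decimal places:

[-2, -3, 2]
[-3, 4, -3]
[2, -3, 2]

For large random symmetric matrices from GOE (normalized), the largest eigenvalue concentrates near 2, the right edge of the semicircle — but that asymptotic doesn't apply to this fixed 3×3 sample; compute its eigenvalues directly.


Since M is real symmetric, all three eigenvalues are real; they are the roots of det(λI − M) = λ³ − (tr M) λ² + s λ − det M, where s is the sum of the principal 2×2 minors.
tr M = -2 + 4 + 2 = 4.
s = ((-2)·4 − (-3)²) + ((-2)·2 − 2²) + (4·2 − (-3)²) = -17 + (-8) + (-1) = -26.
det M (expand along row 1) = (-2)·(-1) − (-3)·0 + 2·1 = 4.
Characteristic polynomial: λ³ − 4λ² − 26λ − 4 = 0.
Substitute λ = y + (tr M)/3 = y + 1.333333 to remove the quadratic term: y³ + p·y + q = 0 with p = s − (tr M)²/3 = -31.333333 and q = −2(tr M)³/27 + (tr M)·s/3 − det M = -43.407407.
Three real roots ⇒ use the trigonometric (Viète) form: r = 2√(−p/3) = 6.463573, φ = arccos(3q/(p·r)) = arccos(0.642992) = 0.872397 rad.
y_k = r·cos(φ/3 − 2πk/3) for k = 0, 1, 2 gives y = 6.192200, -1.491163, -4.701037.
λ_k = y_k + 1.333333 gives λ = 7.5255, -0.1578, -3.3677 (check: the sum is 4.0000 = tr M).

Hence λ_max = 7.5255 and λ_min = -3.3677.


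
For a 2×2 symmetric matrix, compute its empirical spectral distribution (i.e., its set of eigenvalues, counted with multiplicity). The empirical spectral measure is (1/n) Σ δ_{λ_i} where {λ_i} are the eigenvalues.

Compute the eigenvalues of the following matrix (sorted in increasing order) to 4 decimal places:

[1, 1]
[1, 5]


Since M is real symmetric, both eigenvalues are real; they are the roots of det(λI − M) = λ² − (tr M) λ + det M.
tr M = 1 + 5 = 6.
det M = 1·5 − 1² = 5 − 1 = 4.
Characteristic polynomial: λ² − 6λ + 4 = 0.
Discriminant Δ = (tr M)² − 4·det M = 36 − 16 = 20; √Δ = 4.472136.
λ = (tr M ± √Δ)/2 = (6 ± 4.472136)/2, giving (tr M − √Δ)/2 = 0.7639 and (tr M + √Δ)/2 = 5.2361.

Eigenvalues sorted in increasing order: [0.7639, 5.2361].


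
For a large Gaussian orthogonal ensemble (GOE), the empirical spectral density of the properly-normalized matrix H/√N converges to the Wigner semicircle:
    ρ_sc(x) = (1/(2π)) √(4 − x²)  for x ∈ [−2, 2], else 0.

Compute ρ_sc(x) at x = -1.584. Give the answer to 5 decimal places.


ρ_sc(x) = (1/(2π)) √(4 − x²). With x = -1.584:
  4 − x² = 4 − (-1.584)² = 4 − 2.509056 = 1.490944.
  √(4 − x²) = 1.221042.
  1/(2π) = 0.159155.
  ρ_sc(-1.584) = 0.159155 · 1.221042 = 0.194335.

Rounded to 5 decimal places: ρ_sc(-1.584) ≈ 0.19433.


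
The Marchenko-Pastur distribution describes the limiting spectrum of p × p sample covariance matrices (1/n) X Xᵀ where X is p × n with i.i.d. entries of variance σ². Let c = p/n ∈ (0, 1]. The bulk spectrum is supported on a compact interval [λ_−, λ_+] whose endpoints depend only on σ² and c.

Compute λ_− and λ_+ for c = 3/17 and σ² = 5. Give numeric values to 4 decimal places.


c = 3/17 = 0.176471; √c = 0.420084.
λ_− = σ² (1 − √c)² = 5 · (1 − 0.420084)² = 5 · (0.579916)² = 1.681513.
λ_+ = σ² (1 + √c)² = 5 · (1 + 0.420084)² = 5 · (1.420084)² = 10.083193.

Rounded to 4 decimal places: λ_− ≈ 1.6815, λ_+ ≈ 10.0832.


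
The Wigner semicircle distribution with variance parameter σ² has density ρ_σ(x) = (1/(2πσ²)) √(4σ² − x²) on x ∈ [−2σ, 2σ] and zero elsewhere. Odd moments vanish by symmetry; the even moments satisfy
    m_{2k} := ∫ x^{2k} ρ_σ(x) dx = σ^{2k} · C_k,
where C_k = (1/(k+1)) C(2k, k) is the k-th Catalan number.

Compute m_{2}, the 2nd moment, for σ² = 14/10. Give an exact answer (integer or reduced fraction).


By the scaled semicircle moment identity, m_{2k} = σ^{2k} · C_k with k = 1.
C_1 = (1/(k+1)) · C(2k, k) = (1/2) · C(2, 1) = (1/2) · 2 = 1.
σ^{2k} = (σ²)^k = (14/10)^1 = 7/5.

Therefore m_{2} = σ^{2} · C_1 = (7/5) · 1 = 7/5.


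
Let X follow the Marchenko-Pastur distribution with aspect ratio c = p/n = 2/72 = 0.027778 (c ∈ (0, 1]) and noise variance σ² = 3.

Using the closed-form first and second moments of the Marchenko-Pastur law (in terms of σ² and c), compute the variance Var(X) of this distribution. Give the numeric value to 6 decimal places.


Recall the MP moments m_1 = E[X] = σ² and m_2 = E[X²] = σ⁴ (1 + c).
m_1 = E[X] = σ² = 3, so m_1² = 9.
m_2 = E[X²] = σ⁴ (1 + c) = 9 · (1 + 0.027778) = 9 · 1.027778 = 9.250000.
(Note m_2 − m_1² simplifies to c · σ⁴ = 0.027778 · 9.)

Var(X) = m_2 − m_1² = 9.250000 − 9 = 0.250000.


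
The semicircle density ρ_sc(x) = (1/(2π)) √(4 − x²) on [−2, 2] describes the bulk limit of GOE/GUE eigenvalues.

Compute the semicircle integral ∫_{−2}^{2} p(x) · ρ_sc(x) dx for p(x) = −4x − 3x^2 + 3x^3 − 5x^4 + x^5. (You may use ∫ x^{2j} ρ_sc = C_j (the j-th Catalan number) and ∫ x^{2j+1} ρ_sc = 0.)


Write p(x) = Σ a_i x^i, split into monomials and integrate each against ρ_sc separately.
Using ∫ x^{2j} ρ_sc = C_j = (1/(j+1)) C(2j, j) (Catalan numbers) and ∫ x^{2j+1} ρ_sc = 0 (odd monomials vanish by symmetry):
  i = 1 (odd): ∫ x^1 ρ_sc = 0 (vanishes)
  i = 2 (even): a_2 · C_{1} = -3 · 1 = -3
  i = 3 (odd): ∫ x^3 ρ_sc = 0 (vanishes)
  i = 4 (even): a_4 · C_{2} = -5 · 2 = -10
  i = 5 (odd): ∫ x^5 ρ_sc = 0 (vanishes)

Summing the contributions: ∫_{−2}^{2} p(x) ρ_sc(x) dx = (-3) + (-10) = -13.


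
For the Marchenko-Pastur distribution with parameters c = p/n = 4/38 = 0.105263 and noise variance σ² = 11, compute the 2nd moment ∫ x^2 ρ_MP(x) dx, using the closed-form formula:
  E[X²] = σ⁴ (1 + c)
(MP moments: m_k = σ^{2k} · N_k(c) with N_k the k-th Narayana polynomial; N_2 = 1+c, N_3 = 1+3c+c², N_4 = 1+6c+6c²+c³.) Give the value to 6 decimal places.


E[X²] = σ⁴ (1 + c) (second MP moment). With σ² = 11 (so σ⁴ = 121) and c = 4/38 = 0.105263: E[X²] = 121 · (1 + 0.105263) = 121 · 1.105263.

So E[X^2] = 133.736842.


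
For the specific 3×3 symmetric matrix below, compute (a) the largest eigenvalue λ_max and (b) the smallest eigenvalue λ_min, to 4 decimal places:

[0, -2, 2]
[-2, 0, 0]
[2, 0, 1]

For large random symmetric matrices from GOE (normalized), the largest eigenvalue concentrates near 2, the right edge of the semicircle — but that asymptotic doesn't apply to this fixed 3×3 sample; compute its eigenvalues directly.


Since M is real symmetric, all three eigenvalues are real; they are the roots of det(λI − M) = λ³ − (tr M) λ² + s λ − det M, where s is the sum of the principal 2×2 minors.
tr M = 0 + 0 + 1 = 1.
s = (0·0 − (-2)²) + (0·1 − 2²) + (0·1 − 0²) = -4 + (-4) + 0 = -8.
det M (expand along row 1) = 0·0 − (-2)·(-2) + 2·0 = -4.
Characteristic polynomial: λ³ − λ² − 8λ + 4 = 0.
Substitute λ = y + (tr M)/3 = y + 0.333333 to remove the quadratic term: y³ + p·y + q = 0 with p = s − (tr M)²/3 = -8.333333 and q = −2(tr M)³/27 + (tr M)·s/3 − det M = 1.259259.
Three real roots ⇒ use the trigonometric (Viète) form: r = 2√(−p/3) = 3.333333, φ = arccos(3q/(p·r)) = arccos(-0.136000) = 1.707219 rad.
y_k = r·cos(φ/3 − 2πk/3) for k = 0, 1, 2 gives y = 2.808003, 0.151529, -2.959531.
λ_k = y_k + 0.333333 gives λ = 3.1413, 0.4849, -2.6262 (check: the sum is 1.0000 = tr M).

Hence λ_max = 3.1413 and λ_min = -2.6262.


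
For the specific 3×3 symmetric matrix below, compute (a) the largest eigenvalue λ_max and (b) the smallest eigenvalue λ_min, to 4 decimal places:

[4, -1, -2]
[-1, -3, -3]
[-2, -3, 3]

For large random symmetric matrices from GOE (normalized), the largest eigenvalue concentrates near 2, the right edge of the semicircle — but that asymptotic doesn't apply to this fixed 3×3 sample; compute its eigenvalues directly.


Since M is real symmetric, all three eigenvalues are real; they are the roots of det(λI − M) = λ³ − (tr M) λ² + s λ − det M, where s is the sum of the principal 2×2 minors.
tr M = 4 + (-3) + 3 = 4.
s = (4·(-3) − (-1)²) + (4·3 − (-2)²) + ((-3)·3 − (-3)²) = -13 + 8 + (-18) = -23.
det M (expand along row 1) = 4·(-18) − (-1)·(-9) + (-2)·(-3) = -75.
Characteristic polynomial: λ³ − 4λ² − 23λ + 75 = 0.
Substitute λ = y + (tr M)/3 = y + 1.333333 to remove the quadratic term: y³ + p·y + q = 0 with p = s − (tr M)²/3 = -28.333333 and q = −2(tr M)³/27 + (tr M)·s/3 − det M = 39.592593.
Three real roots ⇒ use the trigonometric (Viète) form: r = 2√(−p/3) = 6.146363, φ = arccos(3q/(p·r)) = arccos(-0.682055) = 2.321365 rad.
y_k = r·cos(φ/3 − 2πk/3) for k = 0, 1, 2 gives y = 4.396299, 1.521764, -5.918062.
λ_k = y_k + 1.333333 gives λ = 5.7296, 2.8551, -4.5847 (check: the sum is 4.0000 = tr M).

Hence λ_max = 5.7296 and λ_min = -4.5847.


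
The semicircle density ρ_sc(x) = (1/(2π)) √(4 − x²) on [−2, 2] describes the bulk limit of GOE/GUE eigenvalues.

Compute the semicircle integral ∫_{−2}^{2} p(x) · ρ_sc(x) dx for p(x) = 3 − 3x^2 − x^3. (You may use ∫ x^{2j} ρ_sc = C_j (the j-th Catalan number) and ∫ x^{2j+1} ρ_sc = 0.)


Write p(x) = Σ a_i x^i, split into monomials and integrate each against ρ_sc separately.
Using ∫ x^{2j} ρ_sc = C_j = (1/(j+1)) C(2j, j) (Catalan numbers) and ∫ x^{2j+1} ρ_sc = 0 (odd monomials vanish by symmetry):
  i = 0 (even): a_0 · C_{0} = 3 · 1 = 3
  i = 2 (even): a_2 · C_{1} = -3 · 1 = -3
  i = 3 (odd): ∫ x^3 ρ_sc = 0 (vanishes)

Summing the contributions: ∫_{−2}^{2} p(x) ρ_sc(x) dx = 3 + (-3) = 0.


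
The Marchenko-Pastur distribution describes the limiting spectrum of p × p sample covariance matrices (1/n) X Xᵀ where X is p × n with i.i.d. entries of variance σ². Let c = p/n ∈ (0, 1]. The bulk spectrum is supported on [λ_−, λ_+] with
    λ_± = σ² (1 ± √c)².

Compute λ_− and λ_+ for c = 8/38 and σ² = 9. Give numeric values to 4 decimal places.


c = 8/38 = 0.210526; √c = 0.458831.
λ_− = σ² (1 − √c)² = 9 · (1 − 0.458831)² = 9 · (0.541169)² = 2.635770.
λ_+ = σ² (1 + √c)² = 9 · (1 + 0.458831)² = 9 · (1.458831)² = 19.153703.

Rounded to 4 decimal places: λ_− ≈ 2.6358, λ_+ ≈ 19.1537.


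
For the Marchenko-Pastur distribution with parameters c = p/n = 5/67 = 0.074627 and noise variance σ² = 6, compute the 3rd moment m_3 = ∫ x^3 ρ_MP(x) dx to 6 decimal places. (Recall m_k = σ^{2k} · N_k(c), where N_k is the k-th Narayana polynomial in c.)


E[X³] = σ⁶ (1 + 3c + c²) (third MP moment). With σ² = 6 (so σ⁶ = 216) and c = 5/67 = 0.074627: E[X³] = 216 · (1 + 3·0.074627 + (0.074627)²) = 216 · 1.229450.

So E[X^3] = 265.561149.


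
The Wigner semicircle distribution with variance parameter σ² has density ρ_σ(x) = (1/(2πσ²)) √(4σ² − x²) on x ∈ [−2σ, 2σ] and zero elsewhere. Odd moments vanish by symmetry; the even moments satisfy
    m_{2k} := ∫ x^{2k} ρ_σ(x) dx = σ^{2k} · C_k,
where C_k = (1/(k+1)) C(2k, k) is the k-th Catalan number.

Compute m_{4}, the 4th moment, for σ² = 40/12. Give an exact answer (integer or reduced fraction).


By the scaled semicircle moment identity, m_{2k} = σ^{2k} · C_k with k = 2.
C_2 = (1/(k+1)) · C(2k, k) = (1/3) · C(4, 2) = (1/3) · 6 = 2.
σ^{2k} = (σ²)^k = (40/12)^2 = 100/9.

Therefore m_{4} = σ^{4} · C_2 = (100/9) · 2 = 200/9.


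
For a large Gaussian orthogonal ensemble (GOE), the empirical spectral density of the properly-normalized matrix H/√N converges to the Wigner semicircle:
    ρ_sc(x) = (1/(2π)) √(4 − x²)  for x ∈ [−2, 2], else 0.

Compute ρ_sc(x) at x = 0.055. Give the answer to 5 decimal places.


ρ_sc(x) = (1/(2π)) √(4 − x²). With x = 0.055:
  4 − x² = 4 − (0.055)² = 4 − 0.003025 = 3.996975.
  √(4 − x²) = 1.999244.
  1/(2π) = 0.159155.
  ρ_sc(0.055) = 0.159155 · 1.999244 = 0.318190.

Rounded to 5 decimal places: ρ_sc(0.055) ≈ 0.31819.


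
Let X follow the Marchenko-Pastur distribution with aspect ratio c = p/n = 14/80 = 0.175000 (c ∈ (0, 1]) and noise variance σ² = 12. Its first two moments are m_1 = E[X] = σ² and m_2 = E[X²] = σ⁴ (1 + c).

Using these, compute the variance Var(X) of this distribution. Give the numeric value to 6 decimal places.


m_1 = E[X] = σ² = 12, so m_1² = 144.
m_2 = E[X²] = σ⁴ (1 + c) = 144 · (1 + 0.175000) = 144 · 1.175000 = 169.200000.
(Note m_2 − m_1² simplifies to c · σ⁴ = 0.175000 · 144.)

Var(X) = m_2 − m_1² = 169.200000 − 144 = 25.200000.


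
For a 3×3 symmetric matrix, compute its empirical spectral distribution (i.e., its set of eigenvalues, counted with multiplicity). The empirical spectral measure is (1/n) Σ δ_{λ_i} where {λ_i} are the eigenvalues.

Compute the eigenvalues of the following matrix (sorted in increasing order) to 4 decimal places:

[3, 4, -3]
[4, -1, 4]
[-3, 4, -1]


Since M is real symmetric, all three eigenvalues are real; they are the roots of det(λI − M) = λ³ − (tr M) λ² + s λ − det M, where s is the sum of the principal 2×2 minors.
tr M = 3 + (-1) + (-1) = 1.
s = (3·(-1) − 4²) + (3·(-1) − (-3)²) + ((-1)·(-1) − 4²) = -19 + (-12) + (-15) = -46.
det M (expand along row 1) = 3·(-15) − 4·8 + (-3)·13 = -116.
Characteristic polynomial: λ³ − λ² − 46λ + 116 = 0.
Substitute λ = y + (tr M)/3 = y + 0.333333 to remove the quadratic term: y³ + p·y + q = 0 with p = s − (tr M)²/3 = -46.333333 and q = −2(tr M)³/27 + (tr M)·s/3 − det M = 100.592593.
Three real roots ⇒ use the trigonometric (Viète) form: r = 2√(−p/3) = 7.859884, φ = arccos(3q/(p·r)) = arccos(-0.828662) = 2.547510 rad.
y_k = r·cos(φ/3 − 2πk/3) for k = 0, 1, 2 gives y = 5.192291, 2.513984, -7.706275.
λ_k = y_k + 0.333333 gives λ = 5.5256, 2.8473, -7.3729 (check: the sum is 1.0000 = tr M).

Eigenvalues sorted in increasing order: [-7.3729, 2.8473, 5.5256].


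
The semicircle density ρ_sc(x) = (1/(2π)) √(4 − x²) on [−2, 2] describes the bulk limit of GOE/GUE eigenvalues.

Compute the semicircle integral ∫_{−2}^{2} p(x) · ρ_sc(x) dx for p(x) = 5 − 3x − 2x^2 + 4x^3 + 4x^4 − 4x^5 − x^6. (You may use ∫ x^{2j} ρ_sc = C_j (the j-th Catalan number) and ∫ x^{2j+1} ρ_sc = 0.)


Write p(x) = Σ a_i x^i, split into monomials and integrate each against ρ_sc separately.
Using ∫ x^{2j} ρ_sc = C_j = (1/(j+1)) C(2j, j) (Catalan numbers) and ∫ x^{2j+1} ρ_sc = 0 (odd monomials vanish by symmetry):
  i = 0 (even): a_0 · C_{0} = 5 · 1 = 5
  i = 1 (odd): ∫ x^1 ρ_sc = 0 (vanishes)
  i = 2 (even): a_2 · C_{1} = -2 · 1 = -2
  i = 3 (odd): ∫ x^3 ρ_sc = 0 (vanishes)
  i = 4 (even): a_4 · C_{2} = 4 · 2 = 8
  i = 5 (odd): ∫ x^5 ρ_sc = 0 (vanishes)
  i = 6 (even): a_6 · C_{3} = -1 · 5 = -5

Summing the contributions: ∫_{−2}^{2} p(x) ρ_sc(x) dx = 5 + (-2) + 8 + (-5) = 6.


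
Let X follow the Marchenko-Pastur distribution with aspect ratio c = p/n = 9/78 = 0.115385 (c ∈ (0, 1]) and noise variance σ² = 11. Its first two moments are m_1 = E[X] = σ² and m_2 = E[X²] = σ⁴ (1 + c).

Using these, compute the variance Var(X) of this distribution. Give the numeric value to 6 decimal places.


m_1 = E[X] = σ² = 11, so m_1² = 121.
m_2 = E[X²] = σ⁴ (1 + c) = 121 · (1 + 0.115385) = 121 · 1.115385 = 134.961538.
(Note m_2 − m_1² simplifies to c · σ⁴ = 0.115385 · 121.)

Var(X) = m_2 − m_1² = 134.961538 − 121 = 13.961538.


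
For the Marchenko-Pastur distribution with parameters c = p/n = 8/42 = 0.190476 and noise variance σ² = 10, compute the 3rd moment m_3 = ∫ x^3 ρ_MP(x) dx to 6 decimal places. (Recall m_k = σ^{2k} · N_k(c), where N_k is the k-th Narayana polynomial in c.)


E[X³] = σ⁶ (1 + 3c + c²) (third MP moment). With σ² = 10 (so σ⁶ = 1000) and c = 8/42 = 0.190476: E[X³] = 1000 · (1 + 3·0.190476 + (0.190476)²) = 1000 · 1.607710.

So E[X^3] = 1607.709751.


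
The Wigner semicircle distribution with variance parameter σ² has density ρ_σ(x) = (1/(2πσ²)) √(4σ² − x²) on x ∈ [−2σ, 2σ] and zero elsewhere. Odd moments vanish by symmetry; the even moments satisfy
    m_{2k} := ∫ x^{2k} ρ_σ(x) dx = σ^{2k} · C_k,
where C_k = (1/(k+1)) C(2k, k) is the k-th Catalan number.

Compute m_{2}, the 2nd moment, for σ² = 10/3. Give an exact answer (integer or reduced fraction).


By the scaled semicircle moment identity, m_{2k} = σ^{2k} · C_k with k = 1.
C_1 = (1/(k+1)) · C(2k, k) = (1/2) · C(2, 1) = (1/2) · 2 = 1.
σ^{2k} = (σ²)^k = (10/3)^1 = 10/3.

Therefore m_{2} = σ^{2} · C_1 = (10/3) · 1 = 10/3.


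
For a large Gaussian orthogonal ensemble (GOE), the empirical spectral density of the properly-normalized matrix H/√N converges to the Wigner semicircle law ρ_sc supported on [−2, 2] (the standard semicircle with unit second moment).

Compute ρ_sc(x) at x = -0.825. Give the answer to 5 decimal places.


ρ_sc(x) = (1/(2π)) √(4 − x²). With x = -0.825:
  4 − x² = 4 − (-0.825)² = 4 − 0.680625 = 3.319375.
  √(4 − x²) = 1.821915.
  1/(2π) = 0.159155.
  ρ_sc(-0.825) = 0.159155 · 1.821915 = 0.289967.

Rounded to 5 decimal places: ρ_sc(-0.825) ≈ 0.28997.


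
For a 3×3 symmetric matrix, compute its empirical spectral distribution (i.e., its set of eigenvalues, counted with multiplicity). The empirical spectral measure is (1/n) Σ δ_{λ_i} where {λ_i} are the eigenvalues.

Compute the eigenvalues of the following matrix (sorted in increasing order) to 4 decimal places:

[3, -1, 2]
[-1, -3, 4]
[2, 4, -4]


Since M is real symmetric, all three eigenvalues are real; they are the roots of det(λI − M) = λ³ − (tr M) λ² + s λ − det M, where s is the sum of the principal 2×2 minors.
tr M = 3 + (-3) + (-4) = -4.
s = (3·(-3) − (-1)²) + (3·(-4) − 2²) + ((-3)·(-4) − 4²) = -10 + (-16) + (-4) = -30.
det M (expand along row 1) = 3·(-4) − (-1)·(-4) + 2·2 = -12.
Characteristic polynomial: λ³ + 4λ² − 30λ + 12 = 0.
Substitute λ = y + (tr M)/3 = y − 1.333333 to remove the quadratic term: y³ + p·y + q = 0 with p = s − (tr M)²/3 = -35.333333 and q = −2(tr M)³/27 + (tr M)·s/3 − det M = 56.740741.
Three real roots ⇒ use the trigonometric (Viète) form: r = 2√(−p/3) = 6.863753, φ = arccos(3q/(p·r)) = arccos(-0.701891) = 2.348846 rad.
y_k = r·cos(φ/3 − 2πk/3) for k = 0, 1, 2 gives y = 4.865281, 1.760225, -6.625505.
λ_k = y_k − 1.333333 gives λ = 3.5319, 0.4269, -7.9588 (check: the sum is -4.0000 = tr M).

Eigenvalues sorted in increasing order: [-7.9588, 0.4269, 3.5319].
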